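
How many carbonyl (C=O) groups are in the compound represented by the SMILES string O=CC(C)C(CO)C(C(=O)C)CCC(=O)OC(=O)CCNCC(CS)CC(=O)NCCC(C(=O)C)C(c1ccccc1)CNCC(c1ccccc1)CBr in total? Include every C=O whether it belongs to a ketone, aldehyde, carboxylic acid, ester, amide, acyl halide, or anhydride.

OHC: aldehyde, 1 C=O (running total 1).
CH(COCH3): ketone, 1 C=O (running total 2).
CH2CO-O-COCH2: anhydride, 2 C=O (running total 4).
CH2CONHCH2: amide, 1 C=O (running total 5).
CH(COCH3): ketone, 1 C=O (running total 6).

6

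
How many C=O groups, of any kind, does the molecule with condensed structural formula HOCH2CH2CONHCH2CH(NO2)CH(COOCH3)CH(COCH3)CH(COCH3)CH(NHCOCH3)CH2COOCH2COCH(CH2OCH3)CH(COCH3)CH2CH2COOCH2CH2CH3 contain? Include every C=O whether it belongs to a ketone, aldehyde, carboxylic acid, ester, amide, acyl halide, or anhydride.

CH2CONHCH2: amide, 1 C=O (running total 1).
CH(COOCH3): ester, 1 C=O (running total 2).
CH(COCH3): ketone, 1 C=O (running total 3).
CH(COCH3): ketone, 1 C=O (running total 4).
CH(NHCOCH3): amide, 1 C=O (running total 5).
CH2COOCH2: ester, 1 C=O (running total 6).
CO: ketone, 1 C=O (running total 7).
CH(COCH3): ketone, 1 C=O (running total 8).
CH2COOCH2: ester, 1 C=O (running total 9).

9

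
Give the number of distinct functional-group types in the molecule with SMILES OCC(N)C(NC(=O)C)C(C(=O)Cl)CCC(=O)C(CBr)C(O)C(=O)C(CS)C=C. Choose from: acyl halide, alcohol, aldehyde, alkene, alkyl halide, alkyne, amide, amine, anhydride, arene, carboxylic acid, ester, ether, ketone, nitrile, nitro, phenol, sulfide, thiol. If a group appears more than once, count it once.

HO– on an sp³ carbon → alcohol.
–NH2 on an sp³ carbon with no adjacent C=O → amine.
pendant –NHC(=O)CH3: N bonded to a carbonyl → amide (not amine).
pendant –C(=O)X: carbonyl C bonded to C and halogen → acyl halide.
–C(=O)– with carbon on both sides → ketone.
pendant –CH2X: halogen on sp³ carbon → alkyl halide.
–OH on an sp³ carbon → alcohol (secondary).
–C(=O)– with carbon on both sides → ketone.
pendant –CH2SH → thiol.
C=C double bond → alkene.
Distinct types present: acyl halide, alcohol, alkene, alkyl halide, amide, amine, ketone, thiol.

8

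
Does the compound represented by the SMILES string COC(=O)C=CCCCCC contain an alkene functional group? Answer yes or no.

CH3O–C(=O)–: carbonyl C bonded to C and to –OCH3 → ester (not ketone + ether).
C=C double bond → alkene.
The CH=CH segment supplies the alkene: C=C double bond → alkene.

yes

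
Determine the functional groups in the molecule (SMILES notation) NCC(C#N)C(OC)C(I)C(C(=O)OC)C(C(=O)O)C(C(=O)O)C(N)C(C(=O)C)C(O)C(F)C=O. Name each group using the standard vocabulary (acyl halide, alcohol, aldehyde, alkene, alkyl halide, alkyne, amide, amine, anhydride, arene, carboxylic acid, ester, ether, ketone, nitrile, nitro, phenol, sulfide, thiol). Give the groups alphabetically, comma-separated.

alcohol, aldehyde, alkyl halide, amine, carboxylic acid, ester, ether, ketone, nitrile

Taking each segment in turn:
  H2NCH2: –NH2 on an sp³ carbon with no adjacent C=O → amine.
  CH(CN): pendant –C≡N: nitrile.
  CH(OCH3): pendant –OCH3: C–O–C with sp³ C, no adjacent C=O → ether.
  CH(I): halogen on an sp³ carbon → alkyl halide.
  CH(COOCH3): pendant –COOCH3: carbonyl C bonded to C and –OCH3 → ester.
  CH(COOH): pendant –COOH: carbonyl C bonded to C and –OH → carboxylic acid.
  CH(COOH): pendant –COOH: carbonyl C bonded to C and –OH → carboxylic acid.
  CH(NH2): –NH2 on an sp³ carbon with no adjacent C=O → amine.
  CH(COCH3): pendant –COCH3: carbonyl C bonded to two carbons → ketone.
  CH(OH): –OH on an sp³ carbon → alcohol (secondary).
  CH(F): halogen on an sp³ carbon → alkyl halide.
  CHO: terminal –CHO: carbonyl C bonded to H and C → aldehyde.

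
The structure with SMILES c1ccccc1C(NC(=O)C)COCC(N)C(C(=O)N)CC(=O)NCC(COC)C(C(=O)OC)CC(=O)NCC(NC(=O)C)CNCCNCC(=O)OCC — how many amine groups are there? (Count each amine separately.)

3

C6H5– phenyl ring → arene.
pendant –NHC(=O)CH3: N bonded to a carbonyl → amide (not amine).
C–O–C with sp³ carbons on both sides and no adjacent C=O → ether.
–NH2 on an sp³ carbon with no adjacent C=O → amine.
pendant –CONH2: carbonyl C bonded to C and N → amide.
–C(=O)–N– linkage → amide (the N is not an amine).
pendant –CH2OCH3: C–O–C linkage → ether.
pendant –COOCH3: carbonyl C bonded to C and –OCH3 → ester.
–C(=O)–N– linkage → amide (the N is not an amine).
pendant –NHC(=O)CH3: N bonded to a carbonyl → amide (not amine).
C–N–C with sp³ carbons and no adjacent C=O → amine (secondary).
C–N–C with sp³ carbons and no adjacent C=O → amine (secondary).
–C(=O)OCH2CH3: carbonyl C bonded to C and to –OEt → ester.
Amine appears at: CH(NH2), CH2NHCH2, CH2NHCH2 → 3.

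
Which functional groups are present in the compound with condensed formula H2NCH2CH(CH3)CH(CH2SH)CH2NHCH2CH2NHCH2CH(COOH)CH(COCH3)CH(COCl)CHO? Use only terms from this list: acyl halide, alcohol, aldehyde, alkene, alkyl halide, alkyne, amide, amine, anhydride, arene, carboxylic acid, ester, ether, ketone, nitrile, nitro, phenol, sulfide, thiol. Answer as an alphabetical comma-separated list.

–NH2 on an sp³ carbon with no adjacent C=O → amine.
pendant –CH2SH → thiol.
C–N–C with sp³ carbons and no adjacent C=O → amine (secondary).
C–N–C with sp³ carbons and no adjacent C=O → amine (secondary).
pendant –COOH: carbonyl C bonded to C and –OH → carboxylic acid.
pendant –COCH3: carbonyl C bonded to two carbons → ketone.
pendant –C(=O)X: carbonyl C bonded to C and halogen → acyl halide.
terminal –CHO: carbonyl C bonded to H and C → aldehyde.

acyl halide, aldehyde, amine, carboxylic acid, ketone, thiol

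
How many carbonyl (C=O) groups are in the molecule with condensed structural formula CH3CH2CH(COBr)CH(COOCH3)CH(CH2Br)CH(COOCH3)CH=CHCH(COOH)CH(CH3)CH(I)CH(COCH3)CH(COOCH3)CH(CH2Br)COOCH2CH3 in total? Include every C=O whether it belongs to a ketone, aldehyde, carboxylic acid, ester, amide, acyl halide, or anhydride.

7

CH(COBr): acyl halide, 1 C=O (running total 1).
CH(COOCH3): ester, 1 C=O (running total 2).
CH(COOCH3): ester, 1 C=O (running total 3).
CH(COOH): carboxylic acid, 1 C=O (running total 4).
CH(COCH3): ketone, 1 C=O (running total 5).
CH(COOCH3): ester, 1 C=O (running total 6).
COOCH2CH3: ester, 1 C=O (running total 7).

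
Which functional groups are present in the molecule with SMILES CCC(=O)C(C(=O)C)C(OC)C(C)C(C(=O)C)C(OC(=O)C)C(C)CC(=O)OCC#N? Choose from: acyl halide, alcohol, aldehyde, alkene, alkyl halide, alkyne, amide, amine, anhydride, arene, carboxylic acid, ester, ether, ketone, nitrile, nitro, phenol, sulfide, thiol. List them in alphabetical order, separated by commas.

Taking each segment in turn:
  CO: –C(=O)– with carbon on both sides → ketone.
  CH(COCH3): pendant –COCH3: carbonyl C bonded to two carbons → ketone.
  CH(OCH3): pendant –OCH3: C–O–C with sp³ C, no adjacent C=O → ether.
  CH(COCH3): pendant –COCH3: carbonyl C bonded to two carbons → ketone.
  CH(OCOCH3): pendant –OC(=O)CH3: an acyloxy group → ester.
  CH2COOCH2: –C(=O)–O–C with C on the carbonyl side → ester.
  CN: –C≡N: carbon triple-bonded to nitrogen → nitrile.

ester, ether, ketone, nitrile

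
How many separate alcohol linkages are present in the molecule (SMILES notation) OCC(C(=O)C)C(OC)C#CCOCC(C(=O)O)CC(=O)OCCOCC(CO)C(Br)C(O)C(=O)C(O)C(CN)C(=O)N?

4

Taking each segment in turn:
  HOCH2: HO– on an sp³ carbon → alcohol.
  CH(COCH3): pendant –COCH3: carbonyl C bonded to two carbons → ketone.
  CH(OCH3): pendant –OCH3: C–O–C with sp³ C, no adjacent C=O → ether.
  C≡C: C≡C triple bond → alkyne.
  CH2OCH2: C–O–C with sp³ carbons on both sides and no adjacent C=O → ether.
  CH(COOH): pendant –COOH: carbonyl C bonded to C and –OH → carboxylic acid.
  CH2COOCH2: –C(=O)–O–C with C on the carbonyl side → ester.
  CH2OCH2: C–O–C with sp³ carbons on both sides and no adjacent C=O → ether.
  CH(CH2OH): pendant –CH2OH on an sp³ backbone C → alcohol.
  CH(Br): halogen on an sp³ carbon → alkyl halide.
  CH(OH): –OH on an sp³ carbon → alcohol (secondary).
  CO: –C(=O)– with carbon on both sides → ketone.
  CH(OH): –OH on an sp³ carbon → alcohol (secondary).
  CH(CH2NH2): pendant –CH2NH2: N on sp³ C, no adjacent C=O → amine.
  CONH2: –C(=O)NH2: carbonyl C bonded to C and to N → amide (the N is not a separate amine).
Alcohol appears at: HOCH2, CH(CH2OH), CH(OH), CH(OH) → 4.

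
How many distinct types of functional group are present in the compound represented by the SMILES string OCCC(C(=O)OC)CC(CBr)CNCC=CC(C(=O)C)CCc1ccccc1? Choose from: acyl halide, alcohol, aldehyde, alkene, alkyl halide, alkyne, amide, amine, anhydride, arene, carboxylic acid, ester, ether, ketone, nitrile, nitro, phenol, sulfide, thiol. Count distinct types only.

7

HO– on an sp³ carbon → alcohol.
pendant –COOCH3: carbonyl C bonded to C and –OCH3 → ester.
pendant –CH2X: halogen on sp³ carbon → alkyl halide.
C–N–C with sp³ carbons and no adjacent C=O → amine (secondary).
C=C double bond → alkene.
pendant –COCH3: carbonyl C bonded to two carbons → ketone.
–C6H5 phenyl ring → arene.
Distinct types present: alcohol, alkene, alkyl halide, amine, arene, ester, ketone.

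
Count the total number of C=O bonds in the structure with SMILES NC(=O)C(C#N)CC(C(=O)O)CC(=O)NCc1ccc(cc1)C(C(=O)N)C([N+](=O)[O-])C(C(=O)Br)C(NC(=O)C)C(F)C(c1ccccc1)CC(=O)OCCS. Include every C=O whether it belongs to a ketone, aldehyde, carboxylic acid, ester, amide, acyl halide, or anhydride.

7

H2NCO: amide, 1 C=O (running total 1).
CH(COOH): carboxylic acid, 1 C=O (running total 2).
CH2CONHCH2: amide, 1 C=O (running total 3).
CH(CONH2): amide, 1 C=O (running total 4).
CH(COBr): acyl halide, 1 C=O (running total 5).
CH(NHCOCH3): amide, 1 C=O (running total 6).
CH2COOCH2: ester, 1 C=O (running total 7).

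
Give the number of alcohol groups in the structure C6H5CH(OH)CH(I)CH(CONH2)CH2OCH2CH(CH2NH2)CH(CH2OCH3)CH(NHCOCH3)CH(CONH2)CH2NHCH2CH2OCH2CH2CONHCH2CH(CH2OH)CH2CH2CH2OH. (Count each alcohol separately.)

Working along the chain:
  C6H5: C6H5– phenyl ring → arene.
  CH(OH): –OH on an sp³ carbon → alcohol (secondary).
  CH(I): halogen on an sp³ carbon → alkyl halide.
  CH(CONH2): pendant –CONH2: carbonyl C bonded to C and N → amide.
  CH2OCH2: C–O–C with sp³ carbons on both sides and no adjacent C=O → ether.
  CH(CH2NH2): pendant –CH2NH2: N on sp³ C, no adjacent C=O → amine.
  CH(CH2OCH3): pendant –CH2OCH3: C–O–C linkage → ether.
  CH(NHCOCH3): pendant –NHC(=O)CH3: N bonded to a carbonyl → amide (not amine).
  CH(CONH2): pendant –CONH2: carbonyl C bonded to C and N → amide.
  CH2NHCH2: C–N–C with sp³ carbons and no adjacent C=O → amine (secondary).
  CH2OCH2: C–O–C with sp³ carbons on both sides and no adjacent C=O → ether.
  CH2CONHCH2: –C(=O)–N– linkage → amide (the N is not an amine).
  CH(CH2OH): pendant –CH2OH on an sp³ backbone C → alcohol.
  CH2OH: –OH on an sp³ carbon → alcohol.
Alcohol appears at: CH(OH), CH(CH2OH), CH2OH → 3.

3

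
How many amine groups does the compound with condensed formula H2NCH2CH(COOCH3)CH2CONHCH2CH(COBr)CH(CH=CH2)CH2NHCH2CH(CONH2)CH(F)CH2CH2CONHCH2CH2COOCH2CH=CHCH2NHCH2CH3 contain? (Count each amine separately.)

Reading the structure from left to right:
  H2NCH2: –NH2 on an sp³ carbon with no adjacent C=O → amine.
  CH(COOCH3): pendant –COOCH3: carbonyl C bonded to C and –OCH3 → ester.
  CH2CONHCH2: –C(=O)–N– linkage → amide (the N is not an amine).
  CH(COBr): pendant –C(=O)X: carbonyl C bonded to C and halogen → acyl halide.
  CH(CH=CH2): pendant –CH=CH2: C=C double bond → alkene.
  CH2NHCH2: C–N–C with sp³ carbons and no adjacent C=O → amine (secondary).
  CH(CONH2): pendant –CONH2: carbonyl C bonded to C and N → amide.
  CH(F): halogen on an sp³ carbon → alkyl halide.
  CH2CONHCH2: –C(=O)–N– linkage → amide (the N is not an amine).
  CH2COOCH2: –C(=O)–O–C with C on the carbonyl side → ester.
  CH=CH: C=C double bond → alkene.
  CH2NHCH2: C–N–C with sp³ carbons and no adjacent C=O → amine (secondary).
Amine appears at: H2NCH2, CH2NHCH2, CH2NHCH2 → 3.

3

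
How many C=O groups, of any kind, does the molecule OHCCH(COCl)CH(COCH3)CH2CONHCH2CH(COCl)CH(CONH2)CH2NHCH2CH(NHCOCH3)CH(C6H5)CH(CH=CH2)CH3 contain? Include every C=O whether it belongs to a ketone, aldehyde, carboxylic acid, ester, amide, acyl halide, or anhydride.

7

OHC: aldehyde, 1 C=O (running total 1).
CH(COCl): acyl halide, 1 C=O (running total 2).
CH(COCH3): ketone, 1 C=O (running total 3).
CH2CONHCH2: amide, 1 C=O (running total 4).
CH(COCl): acyl halide, 1 C=O (running total 5).
CH(CONH2): amide, 1 C=O (running total 6).
CH(NHCOCH3): amide, 1 C=O (running total 7).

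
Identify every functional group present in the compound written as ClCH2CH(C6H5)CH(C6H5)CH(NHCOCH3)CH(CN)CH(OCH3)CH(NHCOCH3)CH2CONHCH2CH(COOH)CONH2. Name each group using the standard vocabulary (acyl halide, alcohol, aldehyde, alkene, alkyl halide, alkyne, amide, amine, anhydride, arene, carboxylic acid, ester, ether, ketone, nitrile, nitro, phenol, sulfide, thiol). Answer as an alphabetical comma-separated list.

Reading the structure from left to right:
  ClCH2: halogen on an sp³ carbon → alkyl halide.
  CH(C6H5): pendant –C6H5: benzene ring → arene.
  CH(C6H5): pendant –C6H5: benzene ring → arene.
  CH(NHCOCH3): pendant –NHC(=O)CH3: N bonded to a carbonyl → amide (not amine).
  CH(CN): pendant –C≡N: nitrile.
  CH(OCH3): pendant –OCH3: C–O–C with sp³ C, no adjacent C=O → ether.
  CH(NHCOCH3): pendant –NHC(=O)CH3: N bonded to a carbonyl → amide (not amine).
  CH2CONHCH2: –C(=O)–N– linkage → amide (the N is not an amine).
  CH(COOH): pendant –COOH: carbonyl C bonded to C and –OH → carboxylic acid.
  CONH2: –C(=O)NH2: carbonyl C bonded to C and to N → amide (the N is not a separate amine).

alkyl halide, amide, arene, carboxylic acid, ether, nitrile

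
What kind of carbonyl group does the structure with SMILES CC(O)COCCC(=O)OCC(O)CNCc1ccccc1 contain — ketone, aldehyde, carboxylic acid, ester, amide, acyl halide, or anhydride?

ester

The carbonyl is in the CH2COOCH2 segment: –C(=O)–O–C with C on the carbonyl side → ester.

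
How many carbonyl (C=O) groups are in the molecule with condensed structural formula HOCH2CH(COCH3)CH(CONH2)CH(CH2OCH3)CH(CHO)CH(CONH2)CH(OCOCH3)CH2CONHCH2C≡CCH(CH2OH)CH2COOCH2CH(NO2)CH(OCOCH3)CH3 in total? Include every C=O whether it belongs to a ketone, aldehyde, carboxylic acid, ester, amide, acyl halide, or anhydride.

8

CH(COCH3): ketone, 1 C=O (running total 1).
CH(CONH2): amide, 1 C=O (running total 2).
CH(CHO): aldehyde, 1 C=O (running total 3).
CH(CONH2): amide, 1 C=O (running total 4).
CH(OCOCH3): ester, 1 C=O (running total 5).
CH2CONHCH2: amide, 1 C=O (running total 6).
CH2COOCH2: ester, 1 C=O (running total 7).
CH(OCOCH3): ester, 1 C=O (running total 8).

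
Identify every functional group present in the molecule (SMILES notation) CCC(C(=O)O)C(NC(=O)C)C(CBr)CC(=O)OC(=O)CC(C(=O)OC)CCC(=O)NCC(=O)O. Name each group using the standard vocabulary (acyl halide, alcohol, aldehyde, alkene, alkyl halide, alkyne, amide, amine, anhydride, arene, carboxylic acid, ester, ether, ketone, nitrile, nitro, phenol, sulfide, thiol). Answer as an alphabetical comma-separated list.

alkyl halide, amide, anhydride, carboxylic acid, ester

Taking each segment in turn:
  CH(COOH): pendant –COOH: carbonyl C bonded to C and –OH → carboxylic acid.
  CH(NHCOCH3): pendant –NHC(=O)CH3: N bonded to a carbonyl → amide (not amine).
  CH(CH2Br): pendant –CH2X: halogen on sp³ carbon → alkyl halide.
  CH2CO-O-COCH2: two acyl groups sharing one oxygen, –C(=O)–O–C(=O)– → anhydride.
  CH(COOCH3): pendant –COOCH3: carbonyl C bonded to C and –OCH3 → ester.
  CH2CONHCH2: –C(=O)–N– linkage → amide (the N is not an amine).
  COOH: –COOH: carbonyl C bonded to –OH and C → carboxylic acid (the –OH is not a separate alcohol).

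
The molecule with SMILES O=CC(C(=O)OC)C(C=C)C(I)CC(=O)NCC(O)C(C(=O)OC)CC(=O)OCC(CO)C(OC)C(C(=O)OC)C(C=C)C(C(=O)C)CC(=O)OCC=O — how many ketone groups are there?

1

Taking each segment in turn:
  OHC: terminal –CHO: carbonyl C bonded to H and C → aldehyde.
  CH(COOCH3): pendant –COOCH3: carbonyl C bonded to C and –OCH3 → ester.
  CH(CH=CH2): pendant –CH=CH2: C=C double bond → alkene.
  CH(I): halogen on an sp³ carbon → alkyl halide.
  CH2CONHCH2: –C(=O)–N– linkage → amide (the N is not an amine).
  CH(OH): –OH on an sp³ carbon → alcohol (secondary).
  CH(COOCH3): pendant –COOCH3: carbonyl C bonded to C and –OCH3 → ester.
  CH2COOCH2: –C(=O)–O–C with C on the carbonyl side → ester.
  CH(CH2OH): pendant –CH2OH on an sp³ backbone C → alcohol.
  CH(OCH3): pendant –OCH3: C–O–C with sp³ C, no adjacent C=O → ether.
  CH(COOCH3): pendant –COOCH3: carbonyl C bonded to C and –OCH3 → ester.
  CH(CH=CH2): pendant –CH=CH2: C=C double bond → alkene.
  CH(COCH3): pendant –COCH3: carbonyl C bonded to two carbons → ketone.
  CH2COOCH2: –C(=O)–O–C with C on the carbonyl side → ester.
  CHO: terminal –CHO: carbonyl C bonded to H and C → aldehyde.
Ketone appears at: CH(COCH3) → 1.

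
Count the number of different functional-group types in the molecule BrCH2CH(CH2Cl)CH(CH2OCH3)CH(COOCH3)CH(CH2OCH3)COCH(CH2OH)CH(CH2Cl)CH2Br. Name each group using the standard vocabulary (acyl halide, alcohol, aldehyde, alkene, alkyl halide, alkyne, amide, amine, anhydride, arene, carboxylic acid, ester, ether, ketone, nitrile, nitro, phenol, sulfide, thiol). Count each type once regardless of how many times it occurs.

Working along the chain:
  BrCH2: halogen on an sp³ carbon → alkyl halide.
  CH(CH2Cl): pendant –CH2X: halogen on sp³ carbon → alkyl halide.
  CH(CH2OCH3): pendant –CH2OCH3: C–O–C linkage → ether.
  CH(COOCH3): pendant –COOCH3: carbonyl C bonded to C and –OCH3 → ester.
  CH(CH2OCH3): pendant –CH2OCH3: C–O–C linkage → ether.
  CO: –C(=O)– with carbon on both sides → ketone.
  CH(CH2OH): pendant –CH2OH on an sp³ backbone C → alcohol.
  CH(CH2Cl): pendant –CH2X: halogen on sp³ carbon → alkyl halide.
  CH2Br: halogen on an sp³ carbon → alkyl halide.
Distinct types present: alcohol, alkyl halide, ester, ether, ketone.

5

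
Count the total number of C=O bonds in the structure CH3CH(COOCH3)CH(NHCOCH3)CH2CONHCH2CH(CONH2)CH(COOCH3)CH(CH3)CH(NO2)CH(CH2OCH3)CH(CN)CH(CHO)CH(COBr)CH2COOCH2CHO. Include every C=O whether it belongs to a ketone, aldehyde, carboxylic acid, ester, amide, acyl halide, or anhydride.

9

CH(COOCH3): ester, 1 C=O (running total 1).
CH(NHCOCH3): amide, 1 C=O (running total 2).
CH2CONHCH2: amide, 1 C=O (running total 3).
CH(CONH2): amide, 1 C=O (running total 4).
CH(COOCH3): ester, 1 C=O (running total 5).
CH(CHO): aldehyde, 1 C=O (running total 6).
CH(COBr): acyl halide, 1 C=O (running total 7).
CH2COOCH2: ester, 1 C=O (running total 8).
CHO: aldehyde, 1 C=O (running total 9).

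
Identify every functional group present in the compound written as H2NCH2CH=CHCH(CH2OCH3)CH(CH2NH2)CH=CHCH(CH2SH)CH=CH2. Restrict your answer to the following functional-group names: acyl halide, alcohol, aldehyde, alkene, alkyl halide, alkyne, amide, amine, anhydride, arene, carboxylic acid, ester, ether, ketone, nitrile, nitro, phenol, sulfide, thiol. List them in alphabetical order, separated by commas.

–NH2 on an sp³ carbon with no adjacent C=O → amine.
C=C double bond → alkene.
pendant –CH2OCH3: C–O–C linkage → ether.
pendant –CH2NH2: N on sp³ C, no adjacent C=O → amine.
C=C double bond → alkene.
pendant –CH2SH → thiol.
C=C double bond → alkene.

alkene, amine, ether, thiol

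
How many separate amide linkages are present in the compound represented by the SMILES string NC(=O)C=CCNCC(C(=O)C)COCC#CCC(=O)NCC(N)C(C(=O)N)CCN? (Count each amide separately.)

Taking each segment in turn:
  H2NCO: –C(=O)NH2: carbonyl C bonded to C and to N → amide (the N is not a separate amine).
  CH=CH: C=C double bond → alkene.
  CH2NHCH2: C–N–C with sp³ carbons and no adjacent C=O → amine (secondary).
  CH(COCH3): pendant –COCH3: carbonyl C bonded to two carbons → ketone.
  CH2OCH2: C–O–C with sp³ carbons on both sides and no adjacent C=O → ether.
  C≡C: C≡C triple bond → alkyne.
  CH2CONHCH2: –C(=O)–N– linkage → amide (the N is not an amine).
  CH(NH2): –NH2 on an sp³ carbon with no adjacent C=O → amine.
  CH(CONH2): pendant –CONH2: carbonyl C bonded to C and N → amide.
  CH2NH2: –NH2 on an sp³ carbon with no adjacent C=O → amine.
Amide appears at: H2NCO, CH2CONHCH2, CH(CONH2) → 3.

3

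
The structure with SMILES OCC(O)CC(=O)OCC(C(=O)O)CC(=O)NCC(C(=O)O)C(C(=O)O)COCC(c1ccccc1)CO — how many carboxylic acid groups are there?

Working along the chain:
  HOCH2: HO– on an sp³ carbon → alcohol.
  CH(OH): –OH on an sp³ carbon → alcohol (secondary).
  CH2COOCH2: –C(=O)–O–C with C on the carbonyl side → ester.
  CH(COOH): pendant –COOH: carbonyl C bonded to C and –OH → carboxylic acid.
  CH2CONHCH2: –C(=O)–N– linkage → amide (the N is not an amine).
  CH(COOH): pendant –COOH: carbonyl C bonded to C and –OH → carboxylic acid.
  CH(COOH): pendant –COOH: carbonyl C bonded to C and –OH → carboxylic acid.
  CH2OCH2: C–O–C with sp³ carbons on both sides and no adjacent C=O → ether.
  CH(C6H5): pendant –C6H5: benzene ring → arene.
  CH2OH: –OH on an sp³ carbon → alcohol.
Carboxylic acid appears at: CH(COOH), CH(COOH), CH(COOH) → 3.

3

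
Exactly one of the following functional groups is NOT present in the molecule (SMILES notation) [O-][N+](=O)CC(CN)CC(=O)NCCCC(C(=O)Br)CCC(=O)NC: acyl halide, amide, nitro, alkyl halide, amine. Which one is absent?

acyl halide: present (CH(COBr) — pendant –C(=O)X: carbonyl C bonded to C and halogen → acyl halide).
amide: present (CH2CONHCH2 — –C(=O)–N– linkage → amide (the N is not an amine)).
nitro: present (O2NCH2 — –NO2 on carbon → nitro group).
amine: present (CH(CH2NH2) — pendant –CH2NH2: N on sp³ C, no adjacent C=O → amine).
alkyl halide: absent. In CH(COBr), the halogen is on a carbonyl carbon, which makes it an acyl halide, not an alkyl halide.

alkyl halide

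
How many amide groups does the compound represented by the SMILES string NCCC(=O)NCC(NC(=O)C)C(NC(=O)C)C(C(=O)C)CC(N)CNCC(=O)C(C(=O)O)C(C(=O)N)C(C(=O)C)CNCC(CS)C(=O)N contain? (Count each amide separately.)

Working along the chain:
  H2NCH2: –NH2 on an sp³ carbon with no adjacent C=O → amine.
  CH2CONHCH2: –C(=O)–N– linkage → amide (the N is not an amine).
  CH(NHCOCH3): pendant –NHC(=O)CH3: N bonded to a carbonyl → amide (not amine).
  CH(NHCOCH3): pendant –NHC(=O)CH3: N bonded to a carbonyl → amide (not amine).
  CH(COCH3): pendant –COCH3: carbonyl C bonded to two carbons → ketone.
  CH(NH2): –NH2 on an sp³ carbon with no adjacent C=O → amine.
  CH2NHCH2: C–N–C with sp³ carbons and no adjacent C=O → amine (secondary).
  CO: –C(=O)– with carbon on both sides → ketone.
  CH(COOH): pendant –COOH: carbonyl C bonded to C and –OH → carboxylic acid.
  CH(CONH2): pendant –CONH2: carbonyl C bonded to C and N → amide.
  CH(COCH3): pendant –COCH3: carbonyl C bonded to two carbons → ketone.
  CH2NHCH2: C–N–C with sp³ carbons and no adjacent C=O → amine (secondary).
  CH(CH2SH): pendant –CH2SH → thiol.
  CONH2: –C(=O)NH2: carbonyl C bonded to C and to N → amide (the N is not a separate amine).
Amide appears at: CH2CONHCH2, CH(NHCOCH3), CH(NHCOCH3), CH(CONH2), CONH2 → 5.

5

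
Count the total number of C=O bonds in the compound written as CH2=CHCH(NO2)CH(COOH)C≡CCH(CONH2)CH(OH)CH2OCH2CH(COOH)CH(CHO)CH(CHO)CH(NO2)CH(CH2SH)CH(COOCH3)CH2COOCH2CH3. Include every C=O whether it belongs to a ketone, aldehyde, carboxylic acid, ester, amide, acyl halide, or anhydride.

CH(COOH): carboxylic acid, 1 C=O (running total 1).
CH(CONH2): amide, 1 C=O (running total 2).
CH(COOH): carboxylic acid, 1 C=O (running total 3).
CH(CHO): aldehyde, 1 C=O (running total 4).
CH(CHO): aldehyde, 1 C=O (running total 5).
CH(COOCH3): ester, 1 C=O (running total 6).
COOCH2CH3: ester, 1 C=O (running total 7).

7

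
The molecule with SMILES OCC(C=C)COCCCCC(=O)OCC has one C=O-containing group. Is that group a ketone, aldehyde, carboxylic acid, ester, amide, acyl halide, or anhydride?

ester

The carbonyl is in the CH2COOCH2 segment: –C(=O)–O–C with C on the carbonyl side → ester.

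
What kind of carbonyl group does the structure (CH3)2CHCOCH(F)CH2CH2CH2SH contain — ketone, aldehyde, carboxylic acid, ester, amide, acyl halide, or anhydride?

ketone

The carbonyl is in the CO segment: –C(=O)– with carbon on both sides → ketone.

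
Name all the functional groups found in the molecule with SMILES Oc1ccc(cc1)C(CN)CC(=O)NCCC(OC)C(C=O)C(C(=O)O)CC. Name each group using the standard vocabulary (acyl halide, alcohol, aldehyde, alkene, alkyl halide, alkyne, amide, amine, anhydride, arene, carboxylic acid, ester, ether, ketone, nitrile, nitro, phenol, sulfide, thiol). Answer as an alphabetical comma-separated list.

–OH attached directly to an aromatic ring → phenol (not alcohol); the ring itself is an arene.
pendant –CH2NH2: N on sp³ C, no adjacent C=O → amine.
–C(=O)–N– linkage → amide (the N is not an amine).
pendant –OCH3: C–O–C with sp³ C, no adjacent C=O → ether.
pendant –CHO: carbonyl C bonded to C and H → aldehyde.
pendant –COOH: carbonyl C bonded to C and –OH → carboxylic acid.

aldehyde, amide, amine, arene, carboxylic acid, ether, phenol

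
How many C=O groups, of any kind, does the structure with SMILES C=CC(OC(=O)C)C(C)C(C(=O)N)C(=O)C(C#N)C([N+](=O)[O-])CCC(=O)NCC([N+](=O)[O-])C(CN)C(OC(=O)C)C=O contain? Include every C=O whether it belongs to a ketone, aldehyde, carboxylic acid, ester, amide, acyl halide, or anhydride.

6

CH(OCOCH3): ester, 1 C=O (running total 1).
CH(CONH2): amide, 1 C=O (running total 2).
CO: ketone, 1 C=O (running total 3).
CH2CONHCH2: amide, 1 C=O (running total 4).
CH(OCOCH3): ester, 1 C=O (running total 5).
CHO: aldehyde, 1 C=O (running total 6).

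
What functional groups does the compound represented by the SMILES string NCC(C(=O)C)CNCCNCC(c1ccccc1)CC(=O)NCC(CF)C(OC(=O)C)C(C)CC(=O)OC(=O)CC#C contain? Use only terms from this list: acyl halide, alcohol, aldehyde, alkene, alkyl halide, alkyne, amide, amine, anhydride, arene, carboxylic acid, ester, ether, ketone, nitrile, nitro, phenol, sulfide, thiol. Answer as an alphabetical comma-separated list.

Reading the structure from left to right:
  H2NCH2: –NH2 on an sp³ carbon with no adjacent C=O → amine.
  CH(COCH3): pendant –COCH3: carbonyl C bonded to two carbons → ketone.
  CH2NHCH2: C–N–C with sp³ carbons and no adjacent C=O → amine (secondary).
  CH2NHCH2: C–N–C with sp³ carbons and no adjacent C=O → amine (secondary).
  CH(C6H5): pendant –C6H5: benzene ring → arene.
  CH2CONHCH2: –C(=O)–N– linkage → amide (the N is not an amine).
  CH(CH2F): pendant –CH2X: halogen on sp³ carbon → alkyl halide.
  CH(OCOCH3): pendant –OC(=O)CH3: an acyloxy group → ester.
  CH2CO-O-COCH2: two acyl groups sharing one oxygen, –C(=O)–O–C(=O)– → anhydride.
  C≡CH: C≡C triple bond → alkyne.

alkyl halide, alkyne, amide, amine, anhydride, arene, ester, ketone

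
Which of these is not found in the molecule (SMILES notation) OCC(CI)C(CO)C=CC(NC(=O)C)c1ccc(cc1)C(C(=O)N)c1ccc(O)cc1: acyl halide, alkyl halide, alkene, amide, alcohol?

amide: present (CH(NHCOCH3) — pendant –NHC(=O)CH3: N bonded to a carbonyl → amide (not amine)).
alcohol: present (HOCH2 — HO– on an sp³ carbon → alcohol).
alkene: present (CH=CH — C=C double bond → alkene).
alkyl halide: present (CH(CH2I) — pendant –CH2X: halogen on sp³ carbon → alkyl halide).
acyl halide: no segment matches this pattern.

acyl halide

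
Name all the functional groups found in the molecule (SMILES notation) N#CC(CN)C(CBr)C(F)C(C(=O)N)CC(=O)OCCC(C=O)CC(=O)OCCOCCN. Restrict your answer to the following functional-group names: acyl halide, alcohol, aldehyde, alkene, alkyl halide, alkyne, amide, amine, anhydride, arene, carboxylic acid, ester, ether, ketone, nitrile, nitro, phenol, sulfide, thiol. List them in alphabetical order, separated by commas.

Reading the structure from left to right:
  N≡C: N≡C–: carbon triple-bonded to nitrogen → nitrile.
  CH(CH2NH2): pendant –CH2NH2: N on sp³ C, no adjacent C=O → amine.
  CH(CH2Br): pendant –CH2X: halogen on sp³ carbon → alkyl halide.
  CH(F): halogen on an sp³ carbon → alkyl halide.
  CH(CONH2): pendant –CONH2: carbonyl C bonded to C and N → amide.
  CH2COOCH2: –C(=O)–O–C with C on the carbonyl side → ester.
  CH(CHO): pendant –CHO: carbonyl C bonded to C and H → aldehyde.
  CH2COOCH2: –C(=O)–O–C with C on the carbonyl side → ester.
  CH2OCH2: C–O–C with sp³ carbons on both sides and no adjacent C=O → ether.
  CH2NH2: –NH2 on an sp³ carbon with no adjacent C=O → amine.

aldehyde, alkyl halide, amide, amine, ester, ether, nitrile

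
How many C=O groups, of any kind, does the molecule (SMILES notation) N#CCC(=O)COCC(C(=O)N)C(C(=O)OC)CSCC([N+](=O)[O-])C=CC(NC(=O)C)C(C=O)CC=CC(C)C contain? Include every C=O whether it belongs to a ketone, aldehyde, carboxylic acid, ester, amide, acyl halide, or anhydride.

5

CO: ketone, 1 C=O (running total 1).
CH(CONH2): amide, 1 C=O (running total 2).
CH(COOCH3): ester, 1 C=O (running total 3).
CH(NHCOCH3): amide, 1 C=O (running total 4).
CH(CHO): aldehyde, 1 C=O (running total 5).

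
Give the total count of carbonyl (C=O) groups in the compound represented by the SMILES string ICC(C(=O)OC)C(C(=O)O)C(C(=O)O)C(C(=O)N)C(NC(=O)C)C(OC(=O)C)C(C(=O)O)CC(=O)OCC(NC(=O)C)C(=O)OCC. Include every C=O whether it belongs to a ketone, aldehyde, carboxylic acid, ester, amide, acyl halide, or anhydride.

10

CH(COOCH3): ester, 1 C=O (running total 1).
CH(COOH): carboxylic acid, 1 C=O (running total 2).
CH(COOH): carboxylic acid, 1 C=O (running total 3).
CH(CONH2): amide, 1 C=O (running total 4).
CH(NHCOCH3): amide, 1 C=O (running total 5).
CH(OCOCH3): ester, 1 C=O (running total 6).
CH(COOH): carboxylic acid, 1 C=O (running total 7).
CH2COOCH2: ester, 1 C=O (running total 8).
CH(NHCOCH3): amide, 1 C=O (running total 9).
COOCH2CH3: ester, 1 C=O (running total 10).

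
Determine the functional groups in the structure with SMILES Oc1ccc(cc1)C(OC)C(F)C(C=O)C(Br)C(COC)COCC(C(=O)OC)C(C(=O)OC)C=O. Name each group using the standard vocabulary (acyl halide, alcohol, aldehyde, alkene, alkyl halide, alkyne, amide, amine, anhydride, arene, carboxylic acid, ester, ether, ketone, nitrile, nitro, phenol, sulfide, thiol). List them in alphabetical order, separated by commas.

aldehyde, alkyl halide, arene, ester, ether, phenol

–OH attached directly to an aromatic ring → phenol (not alcohol); the ring itself is an arene.
pendant –OCH3: C–O–C with sp³ C, no adjacent C=O → ether.
halogen on an sp³ carbon → alkyl halide.
pendant –CHO: carbonyl C bonded to C and H → aldehyde.
halogen on an sp³ carbon → alkyl halide.
pendant –CH2OCH3: C–O–C linkage → ether.
C–O–C with sp³ carbons on both sides and no adjacent C=O → ether.
pendant –COOCH3: carbonyl C bonded to C and –OCH3 → ester.
pendant –COOCH3: carbonyl C bonded to C and –OCH3 → ester.
terminal –CHO: carbonyl C bonded to H and C → aldehyde.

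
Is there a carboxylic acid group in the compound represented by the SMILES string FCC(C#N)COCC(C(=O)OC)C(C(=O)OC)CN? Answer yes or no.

Working along the chain:
  FCH2: halogen on an sp³ carbon → alkyl halide.
  CH(CN): pendant –C≡N: nitrile.
  CH2OCH2: C–O–C with sp³ carbons on both sides and no adjacent C=O → ether.
  CH(COOCH3): pendant –COOCH3: carbonyl C bonded to C and –OCH3 → ester.
  CH(COOCH3): pendant –COOCH3: carbonyl C bonded to C and –OCH3 → ester.
  CH2NH2: –NH2 on an sp³ carbon with no adjacent C=O → amine.
In CH(COOCH3), the acyl oxygen is bonded to carbon (–O–C), not to H, so this is an ester.
The groups actually present are: alkyl halide, amine, ester, ether, nitrile.

no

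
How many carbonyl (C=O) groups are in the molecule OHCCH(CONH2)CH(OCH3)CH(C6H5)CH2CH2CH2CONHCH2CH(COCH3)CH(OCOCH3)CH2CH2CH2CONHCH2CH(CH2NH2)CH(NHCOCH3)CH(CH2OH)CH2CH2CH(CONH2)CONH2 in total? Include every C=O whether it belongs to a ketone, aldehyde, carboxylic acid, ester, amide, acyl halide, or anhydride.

9

OHC: aldehyde, 1 C=O (running total 1).
CH(CONH2): amide, 1 C=O (running total 2).
CH2CONHCH2: amide, 1 C=O (running total 3).
CH(COCH3): ketone, 1 C=O (running total 4).
CH(OCOCH3): ester, 1 C=O (running total 5).
CH2CONHCH2: amide, 1 C=O (running total 6).
CH(NHCOCH3): amide, 1 C=O (running total 7).
CH(CONH2): amide, 1 C=O (running total 8).
CONH2: amide, 1 C=O (running total 9).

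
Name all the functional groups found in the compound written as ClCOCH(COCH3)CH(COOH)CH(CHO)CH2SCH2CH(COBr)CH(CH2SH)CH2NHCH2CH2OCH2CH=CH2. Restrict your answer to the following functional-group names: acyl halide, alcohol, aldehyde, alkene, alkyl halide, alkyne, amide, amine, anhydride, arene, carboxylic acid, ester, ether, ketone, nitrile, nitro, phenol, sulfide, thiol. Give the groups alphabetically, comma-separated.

Taking each segment in turn:
  ClCO: –C(=O)Cl: carbonyl C bonded to C and to a halogen → acyl halide (not alkyl halide).
  CH(COCH3): pendant –COCH3: carbonyl C bonded to two carbons → ketone.
  CH(COOH): pendant –COOH: carbonyl C bonded to C and –OH → carboxylic acid.
  CH(CHO): pendant –CHO: carbonyl C bonded to C and H → aldehyde.
  CH2SCH2: C–S–C linkage → sulfide (thioether).
  CH(COBr): pendant –C(=O)X: carbonyl C bonded to C and halogen → acyl halide.
  CH(CH2SH): pendant –CH2SH → thiol.
  CH2NHCH2: C–N–C with sp³ carbons and no adjacent C=O → amine (secondary).
  CH2OCH2: C–O–C with sp³ carbons on both sides and no adjacent C=O → ether.
  CH=CH2: C=C double bond → alkene.

acyl halide, aldehyde, alkene, amine, carboxylic acid, ether, ketone, sulfide, thiol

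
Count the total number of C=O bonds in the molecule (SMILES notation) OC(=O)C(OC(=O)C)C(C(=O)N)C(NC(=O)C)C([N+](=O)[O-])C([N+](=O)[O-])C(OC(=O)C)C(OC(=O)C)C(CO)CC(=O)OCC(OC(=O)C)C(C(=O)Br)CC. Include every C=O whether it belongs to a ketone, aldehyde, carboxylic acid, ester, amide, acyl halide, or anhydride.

HOOC: carboxylic acid, 1 C=O (running total 1).
CH(OCOCH3): ester, 1 C=O (running total 2).
CH(CONH2): amide, 1 C=O (running total 3).
CH(NHCOCH3): amide, 1 C=O (running total 4).
CH(OCOCH3): ester, 1 C=O (running total 5).
CH(OCOCH3): ester, 1 C=O (running total 6).
CH2COOCH2: ester, 1 C=O (running total 7).
CH(OCOCH3): ester, 1 C=O (running total 8).
CH(COBr): acyl halide, 1 C=O (running total 9).

9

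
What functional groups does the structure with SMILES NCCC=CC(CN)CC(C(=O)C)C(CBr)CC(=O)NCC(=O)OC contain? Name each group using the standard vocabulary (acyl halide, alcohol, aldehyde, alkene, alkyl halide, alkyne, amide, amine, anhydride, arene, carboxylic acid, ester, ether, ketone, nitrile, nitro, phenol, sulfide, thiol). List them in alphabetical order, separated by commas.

alkene, alkyl halide, amide, amine, ester, ketone

Reading the structure from left to right:
  H2NCH2: –NH2 on an sp³ carbon with no adjacent C=O → amine.
  CH=CH: C=C double bond → alkene.
  CH(CH2NH2): pendant –CH2NH2: N on sp³ C, no adjacent C=O → amine.
  CH(COCH3): pendant –COCH3: carbonyl C bonded to two carbons → ketone.
  CH(CH2Br): pendant –CH2X: halogen on sp³ carbon → alkyl halide.
  CH2CONHCH2: –C(=O)–N– linkage → amide (the N is not an amine).
  COOCH3: –C(=O)OCH3: carbonyl C bonded to C and to –OCH3 → ester (not ketone + ether).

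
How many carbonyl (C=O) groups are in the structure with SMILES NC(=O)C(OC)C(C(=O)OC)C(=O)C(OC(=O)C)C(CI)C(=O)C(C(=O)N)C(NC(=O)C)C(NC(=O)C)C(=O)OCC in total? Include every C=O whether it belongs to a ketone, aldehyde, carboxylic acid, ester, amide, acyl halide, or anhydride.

9

H2NCO: amide, 1 C=O (running total 1).
CH(COOCH3): ester, 1 C=O (running total 2).
CO: ketone, 1 C=O (running total 3).
CH(OCOCH3): ester, 1 C=O (running total 4).
CO: ketone, 1 C=O (running total 5).
CH(CONH2): amide, 1 C=O (running total 6).
CH(NHCOCH3): amide, 1 C=O (running total 7).
CH(NHCOCH3): amide, 1 C=O (running total 8).
COOCH2CH3: ester, 1 C=O (running total 9).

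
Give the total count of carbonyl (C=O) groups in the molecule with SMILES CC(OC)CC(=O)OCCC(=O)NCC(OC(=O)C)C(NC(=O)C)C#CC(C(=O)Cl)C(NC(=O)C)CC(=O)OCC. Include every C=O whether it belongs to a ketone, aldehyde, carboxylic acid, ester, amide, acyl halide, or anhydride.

7

CH2COOCH2: ester, 1 C=O (running total 1).
CH2CONHCH2: amide, 1 C=O (running total 2).
CH(OCOCH3): ester, 1 C=O (running total 3).
CH(NHCOCH3): amide, 1 C=O (running total 4).
CH(COCl): acyl halide, 1 C=O (running total 5).
CH(NHCOCH3): amide, 1 C=O (running total 6).
CH2COOCH2: ester, 1 C=O (running total 7).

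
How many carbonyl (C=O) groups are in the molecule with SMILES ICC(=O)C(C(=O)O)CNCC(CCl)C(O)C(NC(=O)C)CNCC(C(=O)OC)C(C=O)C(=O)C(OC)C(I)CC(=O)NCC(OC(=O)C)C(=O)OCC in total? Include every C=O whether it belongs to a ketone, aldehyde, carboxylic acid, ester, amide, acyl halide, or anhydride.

9

CO: ketone, 1 C=O (running total 1).
CH(COOH): carboxylic acid, 1 C=O (running total 2).
CH(NHCOCH3): amide, 1 C=O (running total 3).
CH(COOCH3): ester, 1 C=O (running total 4).
CH(CHO): aldehyde, 1 C=O (running total 5).
CO: ketone, 1 C=O (running total 6).
CH2CONHCH2: amide, 1 C=O (running total 7).
CH(OCOCH3): ester, 1 C=O (running total 8).
COOCH2CH3: ester, 1 C=O (running total 9).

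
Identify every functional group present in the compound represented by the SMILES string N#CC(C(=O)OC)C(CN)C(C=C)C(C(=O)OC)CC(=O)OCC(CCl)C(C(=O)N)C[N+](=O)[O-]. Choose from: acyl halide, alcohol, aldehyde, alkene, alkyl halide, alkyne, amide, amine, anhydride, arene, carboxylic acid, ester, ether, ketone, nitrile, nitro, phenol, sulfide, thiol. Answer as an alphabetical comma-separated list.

alkene, alkyl halide, amide, amine, ester, nitrile, nitro

N≡C–: carbon triple-bonded to nitrogen → nitrile.
pendant –COOCH3: carbonyl C bonded to C and –OCH3 → ester.
pendant –CH2NH2: N on sp³ C, no adjacent C=O → amine.
pendant –CH=CH2: C=C double bond → alkene.
pendant –COOCH3: carbonyl C bonded to C and –OCH3 → ester.
–C(=O)–O–C with C on the carbonyl side → ester.
pendant –CH2X: halogen on sp³ carbon → alkyl halide.
pendant –CONH2: carbonyl C bonded to C and N → amide.
–NO2 on carbon → nitro group.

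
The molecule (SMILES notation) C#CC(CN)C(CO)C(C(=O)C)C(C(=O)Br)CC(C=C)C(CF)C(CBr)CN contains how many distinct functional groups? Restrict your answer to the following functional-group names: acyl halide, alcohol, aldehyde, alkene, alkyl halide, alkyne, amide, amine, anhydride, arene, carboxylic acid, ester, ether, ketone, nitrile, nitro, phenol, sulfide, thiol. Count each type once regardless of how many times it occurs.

C≡C triple bond → alkyne.
pendant –CH2NH2: N on sp³ C, no adjacent C=O → amine.
pendant –CH2OH on an sp³ backbone C → alcohol.
pendant –COCH3: carbonyl C bonded to two carbons → ketone.
pendant –C(=O)X: carbonyl C bonded to C and halogen → acyl halide.
pendant –CH=CH2: C=C double bond → alkene.
pendant –CH2X: halogen on sp³ carbon → alkyl halide.
pendant –CH2X: halogen on sp³ carbon → alkyl halide.
–NH2 on an sp³ carbon with no adjacent C=O → amine.
Distinct types present: acyl halide, alcohol, alkene, alkyl halide, alkyne, amine, ketone.

7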